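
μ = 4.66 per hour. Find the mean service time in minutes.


Mean service time = 1/μ = 1/4.66 hour = 0.21459 hour
In minutes: 0.21459 × 60 = 12.8755 min

Final: 12.8755 min


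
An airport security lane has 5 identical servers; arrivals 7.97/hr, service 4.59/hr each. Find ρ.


ρ = λ/(cμ) = 7.97/(5·4.59) = 7.97/22.95 = 0.3473

Final: 0.3473


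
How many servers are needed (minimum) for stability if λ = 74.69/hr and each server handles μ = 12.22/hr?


Stability requires cμ > λ ⇔ c > λ/μ.
λ/μ = 74.69/12.22 = 6.1121
Minimum integer c = ⌊6.1121⌋ + 1 = 7
Check: 7·12.22 = 85.54 > 74.69, while 6·12.22 = 73.32 ≤ 74.69

Final: 7 servers


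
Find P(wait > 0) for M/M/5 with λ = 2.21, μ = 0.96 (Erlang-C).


a = λ/μ = 2.3021; ρ = a/5 = 0.4604
P₀ = 0.098483 (from M/M/c formula)
C(c,a) = [a^c/(c!(1−ρ))]·P₀ = [64.65546/(120·0.5396)]·0.098483
= 0.99854·0.098483 = 0.098340

Final: 0.098340


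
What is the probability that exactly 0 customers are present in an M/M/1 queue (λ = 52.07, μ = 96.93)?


ρ = 52.07/96.93 = 0.5372
P_n = (1−ρ)·ρ^n = (1 − 0.5372)·0.5372^0 = 0.4628·1.000000 = 0.462808

Final: 0.462808


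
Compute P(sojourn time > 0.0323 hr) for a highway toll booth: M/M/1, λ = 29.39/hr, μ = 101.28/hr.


W ~ Exponential(μ−λ) for M/M/1.
μ − λ = 101.28 − 29.39 = 71.8900
P(W > t) = e^{−(μ−λ)t} = e^{−2.3220} = 0.098073

Final: 0.098073


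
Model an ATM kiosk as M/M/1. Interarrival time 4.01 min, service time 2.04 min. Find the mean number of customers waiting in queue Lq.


λ = 60/4.01 = 14.9626 /hr
μ = 60/2.04 = 29.4118 /hr
ρ = λ/μ = 14.9626/29.4118 = 0.5087
Lq = ρ²/(1−ρ) = 0.2588/0.4913 = 0.5268

Final: 0.5268


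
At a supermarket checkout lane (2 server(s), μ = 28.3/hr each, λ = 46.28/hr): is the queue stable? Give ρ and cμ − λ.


Total capacity cμ = 2·28.3 = 56.60/hr
ρ = λ/(cμ) = 46.28/56.60 = 0.8177
Stable ⇔ ρ < 1: YES
Spare capacity = cμ − λ = 56.60 − 46.28 = 10.32/hr

Final: ρ = 0.8177; stable; margin = 10.32/hr


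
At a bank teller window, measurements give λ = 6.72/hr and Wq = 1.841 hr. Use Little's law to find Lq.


Lq = λWq = 6.72·1.841 = 12.3715

Final: 12.3715


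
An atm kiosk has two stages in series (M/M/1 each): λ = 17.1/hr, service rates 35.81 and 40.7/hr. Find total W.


Each node sees arrival rate λ = 17.1/hr (tandem ⇒ throughput preserved).
W₁ = 1/(μ₁−λ) = 1/(35.81−17.1) = 0.05345 hr
W₂ = 1/(μ₂−λ) = 1/(40.7−17.1) = 0.04237 hr
W_total = W₁ + W₂ = 0.05345 + 0.04237 = 0.09582 hr

Final: 0.09582 hr


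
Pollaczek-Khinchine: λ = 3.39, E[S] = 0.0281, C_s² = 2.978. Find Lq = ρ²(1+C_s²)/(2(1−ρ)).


ρ = λ·E[S] = 3.39·0.0281 = 0.09526
Lq = ρ²(1+C_s²)/(2(1−ρ)) = 0.009074·(1+2.978)/(2·0.9047)
= 0.009074·3.9780/1.8095 = 0.01995

Final: 0.01995


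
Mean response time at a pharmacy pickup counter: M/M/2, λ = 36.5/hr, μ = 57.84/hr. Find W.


a = 0.6311; ρ = 0.3155; P₀ = 0.520305
Lq = P₀·a^c·ρ/(c!(1−ρ)²) = 0.06977
Wq = Lq/λ = 0.06977/36.5 = 0.001912 hr
W = Wq + 1/μ = 0.001912 + 0.01729 = 0.01920 hr

Final: 0.01920 hr


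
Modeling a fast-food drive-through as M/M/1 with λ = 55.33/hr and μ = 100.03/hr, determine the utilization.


ρ = λ/μ = 55.33/100.03 = 0.5531

Final: 0.5531


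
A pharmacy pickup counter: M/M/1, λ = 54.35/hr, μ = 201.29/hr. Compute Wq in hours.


ρ = 54.35/201.29 = 0.2700
Wq = ρ/(μ−λ) = 0.2700/(201.29 − 54.35) = 0.2700/146.94 = 0.001838 hr

Final: 0.001838 hr


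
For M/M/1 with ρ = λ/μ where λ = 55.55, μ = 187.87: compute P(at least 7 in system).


ρ = 55.55/187.87 = 0.2957
P(N ≥ n) = ρ^n = 0.2957^7 = 0.0001976

Final: 0.0001976


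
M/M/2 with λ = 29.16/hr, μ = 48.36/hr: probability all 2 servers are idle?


a = λ/μ = 29.16/48.36 = 0.6030; ρ = a/c = 0.3015
Σ_{k=0}^{1} a^k/k! (terms k=0..1) = 1.00000 + 0.60298 = 1.60298
Tail: a^2/(2!(1−ρ)) = 0.36358/(2·0.6985) = 0.26026
P₀ = 1/(1.60298 + 0.26026) = 1/1.86323 = 0.536702

Final: 0.536702


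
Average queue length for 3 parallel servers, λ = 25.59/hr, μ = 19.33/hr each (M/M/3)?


a = λ/μ = 1.3238; ρ = a/3 = 0.4413
P₀ = 0.256921
Lq = P₀·a^c·ρ / (c!·(1−ρ)²) = 0.256921·2.32015·0.4413/(6·0.31216)
= 0.14044

Final: 0.14044


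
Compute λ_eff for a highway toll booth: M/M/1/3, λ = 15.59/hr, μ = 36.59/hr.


ρ = 0.4261; P_K = (1−ρ)ρ^3/(1−ρ^4) = 0.045905
λ_eff = λ(1 − P_K) = 15.59·(1 − 0.045905) = 15.59·0.954095 = 14.8743 /hr

Final: 14.8743 /hr


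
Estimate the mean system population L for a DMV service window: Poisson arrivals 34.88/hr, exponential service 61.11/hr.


ρ = λ/μ = 34.88/61.11 = 0.5708
L = ρ/(1−ρ) = 0.5708/(1 − 0.5708) = 0.5708/0.4292 = 1.3298

Final: 1.3298


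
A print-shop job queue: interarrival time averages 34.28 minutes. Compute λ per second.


λ = 1/(interarrival time) in consistent units.
1 second = 0.0166667 min, so λ = 0.0166667/34.28 = 0.0004862 per second

Final: 0.0004862 /sec


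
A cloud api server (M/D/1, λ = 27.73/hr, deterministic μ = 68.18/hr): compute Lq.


ρ = 27.73/68.18 = 0.4067
M/D/1: Lq = ρ²/(2(1−ρ)) = 0.1654/(2·0.5933) = 0.13941

Final: 0.13941


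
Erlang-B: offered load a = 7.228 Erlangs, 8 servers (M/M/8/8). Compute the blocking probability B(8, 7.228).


B(c,a) = (a^c/c!) / Σ_{k=0}^{c} a^k/k!
a^8/8! = 184.767094
Σ terms (k=0..8): 1.00000 + 7.22800 + 26.12199 + 62.93659 + 113.72641 + 164.40290 + 198.05069 + 204.50149 + 184.76709 = 962.735163
B = 184.767094/962.735163 = 0.191919

Final: 0.191919


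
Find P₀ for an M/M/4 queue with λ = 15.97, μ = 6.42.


a = λ/μ = 15.97/6.42 = 2.4875; ρ = a/c = 0.6219
Σ_{k=0}^{3} a^k/k! (terms k=0..3) = 1.00000 + 2.48754 + 3.09392 + 2.56542 = 9.14688
Tail: a^4/(4!(1−ρ)) = 38.28949/(24·0.3781) = 4.21934
P₀ = 1/(9.14688 + 4.21934) = 1/13.36622 = 0.074815

Final: 0.074815


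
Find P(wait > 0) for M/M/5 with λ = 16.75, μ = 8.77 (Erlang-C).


a = λ/μ = 1.9099; ρ = a/5 = 0.3820
P₀ = 0.147230 (from M/M/c formula)
C(c,a) = [a^c/(c!(1−ρ))]·P₀ = [25.41418/(120·0.6180)]·0.147230
= 0.34269·0.147230 = 0.050453

Final: 0.050453


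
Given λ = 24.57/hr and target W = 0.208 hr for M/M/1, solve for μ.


W = 1/(μ−λ) ⇒ μ − λ = 1/W = 1/0.208 = 4.8077
μ = λ + 1/W = 24.57 + 4.8077 = 29.3777 per hr

Final: 29.3777 /hr


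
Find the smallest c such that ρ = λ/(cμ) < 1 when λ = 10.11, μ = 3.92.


Stability requires cμ > λ ⇔ c > λ/μ.
λ/μ = 10.11/3.92 = 2.5791
Minimum integer c = ⌊2.5791⌋ + 1 = 3
Check: 3·3.92 = 11.76 > 10.11, while 2·3.92 = 7.84 ≤ 10.11

Final: 3 servers


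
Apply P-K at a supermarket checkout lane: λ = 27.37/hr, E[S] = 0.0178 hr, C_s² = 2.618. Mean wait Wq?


ρ = λ·E[S] = 27.37·0.0178 = 0.4872
E[S²] = E[S]²(1+C_s²) = 0.0178²·(1+2.618) = 0.001146
Wq = λ·E[S²]/(2(1−ρ)) = 27.37·0.001146/(2·0.5128) = 0.03059 hr

Final: 0.03059 hr


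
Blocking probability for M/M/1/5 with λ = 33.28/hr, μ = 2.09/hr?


ρ = λ/μ = 33.28/2.09 = 15.9234
P_K = (1−ρ)ρ^K/(1−ρ^(K+1)) = (-14.9234·1023729.357039)/(1 − 16301298.087201)
= -15277568.730163/-16301297.087201 = 0.937200

Final: 0.937200


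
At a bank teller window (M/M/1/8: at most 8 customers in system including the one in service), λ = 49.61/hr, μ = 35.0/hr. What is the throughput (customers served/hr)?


ρ = 1.4174; P_K = (1−ρ)ρ^8/(1−ρ^9) = 0.307826
λ_eff = λ(1 − P_K) = 49.61·(1 − 0.307826) = 49.61·0.692174 = 34.3388 /hr

Final: 34.3388 /hr


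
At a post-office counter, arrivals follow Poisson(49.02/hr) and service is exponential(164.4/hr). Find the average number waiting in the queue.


ρ = 49.02/164.4 = 0.2982
Lq = ρ²/(1−ρ) = 0.08891/0.7018 = 0.1267

Final: 0.1267


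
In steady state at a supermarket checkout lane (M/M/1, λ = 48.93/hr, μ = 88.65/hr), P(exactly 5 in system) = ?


ρ = 48.93/88.65 = 0.5519
P_n = (1−ρ)·ρ^n = (1 − 0.5519)·0.5519^5 = 0.4481·0.051225 = 0.022952

Final: 0.022952


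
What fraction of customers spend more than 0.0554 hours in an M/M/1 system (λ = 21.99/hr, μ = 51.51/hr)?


W ~ Exponential(μ−λ) for M/M/1.
μ − λ = 51.51 − 21.99 = 29.5200
P(W > t) = e^{−(μ−λ)t} = e^{−1.6354} = 0.194873

Final: 0.194873


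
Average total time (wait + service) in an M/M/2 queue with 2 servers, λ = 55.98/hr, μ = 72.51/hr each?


a = 0.7720; ρ = 0.3860; P₀ = 0.442985
Lq = P₀·a^c·ρ/(c!(1−ρ)²) = 0.13518
Wq = Lq/λ = 0.13518/55.98 = 0.002415 hr
W = Wq + 1/μ = 0.002415 + 0.01379 = 0.01621 hr

Final: 0.01621 hr


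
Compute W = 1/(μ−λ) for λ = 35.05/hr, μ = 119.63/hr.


W = 1/(μ−λ) = 1/(119.63 − 35.05) = 1/84.58 = 0.01182 hr

Final: 0.01182 hr


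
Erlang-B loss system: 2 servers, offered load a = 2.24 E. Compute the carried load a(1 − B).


B(2,2.24) = 0.436404 (Erlang-B)
Carried load = a(1 − B) = 2.24·(1 − 0.436404) = 2.24·0.563596 = 1.2625 E

Final: 1.2625 Erlangs


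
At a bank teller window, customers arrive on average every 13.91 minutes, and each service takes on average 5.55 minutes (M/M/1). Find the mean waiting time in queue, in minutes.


λ = 60/13.91 = 4.3134 /hr
μ = 60/5.55 = 10.8108 /hr
ρ = λ/μ = 4.3134/10.8108 = 0.3990
Wq = ρ/(μ−λ) = 0.3990/(10.8108−4.3134) = 0.06141 hr
In minutes: 0.06141·60 = 3.685 min

Final: 3.685 min


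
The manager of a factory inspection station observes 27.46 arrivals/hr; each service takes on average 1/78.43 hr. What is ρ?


ρ = λ/μ = 27.46/78.43 = 0.3501

Final: 0.3501


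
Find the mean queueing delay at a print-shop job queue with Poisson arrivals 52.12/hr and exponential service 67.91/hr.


ρ = 52.12/67.91 = 0.7675
Wq = ρ/(μ−λ) = 0.7675/(67.91 − 52.12) = 0.7675/15.79 = 0.04861 hr

Final: 0.04861 hr


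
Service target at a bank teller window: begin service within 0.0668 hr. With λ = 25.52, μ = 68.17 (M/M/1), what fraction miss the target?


ρ = 25.52/68.17 = 0.3744
P(Wq > t) = ρ·e^{−(μ−λ)t} = 0.3744·e^{−2.8490}
= 0.3744·0.057901 = 0.021676

Final: 0.021676


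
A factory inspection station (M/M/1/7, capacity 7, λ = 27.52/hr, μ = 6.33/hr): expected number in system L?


ρ = 27.52/6.33 = 4.3476
L = ρ[1 − (K+1)ρ^K + Kρ^(K+1)] / [(1−ρ)(1−ρ^(K+1))]
Numerator: 4.3476·(1 − 8·29357.092201 + 7·127631.465621) = 2863143.070813
Denominator: (-3.3476)·(-127630.465621) = 427249.536575
L = 2863143.070813/427249.536575 = 6.7013

Final: 6.7013


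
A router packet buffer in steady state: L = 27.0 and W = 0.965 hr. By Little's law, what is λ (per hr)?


λ = L/W = 27.0/0.965 = 27.9793 /hr

Final: 27.9793 /hr


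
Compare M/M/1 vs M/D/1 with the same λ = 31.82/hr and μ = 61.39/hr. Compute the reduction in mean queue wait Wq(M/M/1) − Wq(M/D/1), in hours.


ρ = 31.82/61.39 = 0.5183
Wq(M/M/1) = ρ/(μ−λ) = 0.5183/29.57 = 0.01753 hr
Wq(M/D/1) = ρ/(2(μ−λ)) = 0.008764 hr
Savings = 0.01753 − 0.008764 = 0.008764 hr

Final: 0.008764 hr


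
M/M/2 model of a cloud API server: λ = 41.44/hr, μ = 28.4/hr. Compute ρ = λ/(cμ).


ρ = λ/(cμ) = 41.44/(2·28.4) = 41.44/56.80 = 0.7296

Final: 0.7296


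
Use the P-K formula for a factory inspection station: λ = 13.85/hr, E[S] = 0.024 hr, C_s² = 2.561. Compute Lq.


ρ = λ·E[S] = 13.85·0.024 = 0.3324
Lq = ρ²(1+C_s²)/(2(1−ρ)) = 0.1105·(1+2.561)/(2·0.6676)
= 0.1105·3.5610/1.3352 = 0.29468

Final: 0.29468


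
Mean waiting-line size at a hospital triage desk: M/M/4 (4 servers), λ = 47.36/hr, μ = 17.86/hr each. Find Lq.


a = λ/μ = 2.6517; ρ = a/4 = 0.6629
P₀ = 0.061022
Lq = P₀·a^c·ρ / (c!·(1−ρ)²) = 0.061022·49.44484·0.6629/(24·0.11361)
= 0.73356

Final: 0.73356


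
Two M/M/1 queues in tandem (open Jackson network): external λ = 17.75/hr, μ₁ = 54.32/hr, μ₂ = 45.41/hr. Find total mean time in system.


Each node sees arrival rate λ = 17.75/hr (tandem ⇒ throughput preserved).
W₁ = 1/(μ₁−λ) = 1/(54.32−17.75) = 0.02734 hr
W₂ = 1/(μ₂−λ) = 1/(45.41−17.75) = 0.03615 hr
W_total = W₁ + W₂ = 0.02734 + 0.03615 = 0.06350 hr

Final: 0.06350 hr


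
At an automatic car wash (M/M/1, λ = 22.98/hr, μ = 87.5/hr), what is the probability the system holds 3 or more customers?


ρ = 22.98/87.5 = 0.2626
P(N ≥ n) = ρ^n = 0.2626^3 = 0.018114

Final: 0.018114


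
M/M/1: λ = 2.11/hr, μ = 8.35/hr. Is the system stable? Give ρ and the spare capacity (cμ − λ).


Total capacity cμ = 1·8.35 = 8.35/hr
ρ = λ/(cμ) = 2.11/8.35 = 0.2527
Stable ⇔ ρ < 1: YES
Spare capacity = cμ − λ = 8.35 − 2.11 = 6.24/hr

Final: ρ = 0.2527; stable; margin = 6.24/hr


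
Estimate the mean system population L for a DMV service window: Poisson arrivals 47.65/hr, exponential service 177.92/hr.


ρ = λ/μ = 47.65/177.92 = 0.2678
L = ρ/(1−ρ) = 0.2678/(1 − 0.2678) = 0.2678/0.7322 = 0.3658

Final: 0.3658


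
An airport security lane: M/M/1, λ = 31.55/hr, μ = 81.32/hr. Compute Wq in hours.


ρ = 31.55/81.32 = 0.3880
Wq = ρ/(μ−λ) = 0.3880/(81.32 − 31.55) = 0.3880/49.77 = 0.007795 hr

Final: 0.007795 hr


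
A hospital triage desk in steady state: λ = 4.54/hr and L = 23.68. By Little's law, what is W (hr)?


W = L/λ = 23.68/4.54 = 5.2159 hr

Final: 5.2159 hr


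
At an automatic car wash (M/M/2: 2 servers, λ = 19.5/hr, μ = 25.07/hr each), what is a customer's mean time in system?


a = 0.7778; ρ = 0.3889; P₀ = 0.439977
Lq = P₀·a^c·ρ/(c!(1−ρ)²) = 0.13861
Wq = Lq/λ = 0.13861/19.5 = 0.007108 hr
W = Wq + 1/μ = 0.007108 + 0.03989 = 0.04700 hr

Final: 0.04700 hr


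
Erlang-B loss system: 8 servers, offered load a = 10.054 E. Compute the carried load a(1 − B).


B(8,10.054) = 0.340838 (Erlang-B)
Carried load = a(1 − B) = 10.054·(1 − 0.340838) = 10.054·0.659162 = 6.6272 E

Final: 6.6272 Erlangs


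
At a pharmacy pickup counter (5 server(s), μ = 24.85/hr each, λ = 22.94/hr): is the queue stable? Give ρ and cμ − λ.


Total capacity cμ = 5·24.85 = 124.25/hr
ρ = λ/(cμ) = 22.94/124.25 = 0.1846
Stable ⇔ ρ < 1: YES
Spare capacity = cμ − λ = 124.25 − 22.94 = 101.31/hr

Final: ρ = 0.1846; stable; margin = 101.31/hr


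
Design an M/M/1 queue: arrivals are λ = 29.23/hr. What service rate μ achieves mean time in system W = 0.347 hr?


W = 1/(μ−λ) ⇒ μ − λ = 1/W = 1/0.347 = 2.8818
μ = λ + 1/W = 29.23 + 2.8818 = 32.1118 per hr

Final: 32.1118 /hr


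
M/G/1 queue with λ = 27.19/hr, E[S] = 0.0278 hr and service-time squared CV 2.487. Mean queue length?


ρ = λ·E[S] = 27.19·0.0278 = 0.7559
Lq = ρ²(1+C_s²)/(2(1−ρ)) = 0.5714·(1+2.487)/(2·0.2441)
= 0.5714·3.4870/0.4882 = 4.08066

Final: 4.08066


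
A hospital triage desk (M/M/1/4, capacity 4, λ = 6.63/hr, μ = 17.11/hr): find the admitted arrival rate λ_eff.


ρ = 0.3875; P_K = (1−ρ)ρ^4/(1−ρ^5) = 0.013931
λ_eff = λ(1 − P_K) = 6.63·(1 − 0.013931) = 6.63·0.986069 = 6.5376 /hr

Final: 6.5376 /hr


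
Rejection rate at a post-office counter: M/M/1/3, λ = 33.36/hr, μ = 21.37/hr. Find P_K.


ρ = λ/μ = 33.36/21.37 = 1.5611
P_K = (1−ρ)ρ^K/(1−ρ^(K+1)) = (-0.5611·3.804211)/(1 − 5.938627)
= -2.134417/-4.938627 = 0.432188

Final: 0.432188


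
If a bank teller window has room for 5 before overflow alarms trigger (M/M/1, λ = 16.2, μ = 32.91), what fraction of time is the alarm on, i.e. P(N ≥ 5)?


ρ = 16.2/32.91 = 0.4923
P(N ≥ n) = ρ^n = 0.4923^5 = 0.028903

Final: 0.028903


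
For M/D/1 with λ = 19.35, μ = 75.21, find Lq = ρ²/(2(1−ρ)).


ρ = 19.35/75.21 = 0.2573
M/D/1: Lq = ρ²/(2(1−ρ)) = 0.06619/(2·0.7427) = 0.04456

Final: 0.04456


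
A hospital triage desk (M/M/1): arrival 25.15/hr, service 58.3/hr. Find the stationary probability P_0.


ρ = 25.15/58.3 = 0.4314
P_n = (1−ρ)·ρ^n = (1 − 0.4314)·0.4314^0 = 0.5686·1.000000 = 0.568611

Final: 0.568611


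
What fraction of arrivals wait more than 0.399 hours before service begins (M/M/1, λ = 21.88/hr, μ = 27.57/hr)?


ρ = 21.88/27.57 = 0.7936
P(Wq > t) = ρ·e^{−(μ−λ)t} = 0.7936·e^{−2.2703}
= 0.7936·0.103280 = 0.081965

Final: 0.081965


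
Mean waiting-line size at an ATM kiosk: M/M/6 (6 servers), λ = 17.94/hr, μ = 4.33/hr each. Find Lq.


a = λ/μ = 4.1432; ρ = a/6 = 0.6905
P₀ = 0.014138
Lq = P₀·a^c·ρ / (c!·(1−ρ)²) = 0.014138·5058.33111·0.6905/(720·0.09577)
= 0.71614

Final: 0.71614


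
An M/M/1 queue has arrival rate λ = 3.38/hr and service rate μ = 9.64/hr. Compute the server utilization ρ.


ρ = λ/μ = 3.38/9.64 = 0.3506

Final: 0.3506


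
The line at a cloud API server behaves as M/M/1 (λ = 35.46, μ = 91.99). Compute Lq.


ρ = 35.46/91.99 = 0.3855
Lq = ρ²/(1−ρ) = 0.1486/0.6145 = 0.2418

Final: 0.2418


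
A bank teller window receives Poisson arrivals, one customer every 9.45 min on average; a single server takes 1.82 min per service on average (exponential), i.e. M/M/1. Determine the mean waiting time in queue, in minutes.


λ = 60/9.45 = 6.3492 /hr
μ = 60/1.82 = 32.9670 /hr
ρ = λ/μ = 6.3492/32.9670 = 0.1926
Wq = ρ/(μ−λ) = 0.1926/(32.9670−6.3492) = 0.007235 hr
In minutes: 0.007235·60 = 0.4341 min

Final: 0.4341 min


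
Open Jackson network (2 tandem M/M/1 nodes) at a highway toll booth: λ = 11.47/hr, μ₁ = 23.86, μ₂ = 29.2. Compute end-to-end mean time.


Each node sees arrival rate λ = 11.47/hr (tandem ⇒ throughput preserved).
W₁ = 1/(μ₁−λ) = 1/(23.86−11.47) = 0.08071 hr
W₂ = 1/(μ₂−λ) = 1/(29.2−11.47) = 0.05640 hr
W_total = W₁ + W₂ = 0.08071 + 0.05640 = 0.13711 hr

Final: 0.13711 hr


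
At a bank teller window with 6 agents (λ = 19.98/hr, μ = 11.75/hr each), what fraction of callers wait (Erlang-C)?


a = λ/μ = 1.7004; ρ = a/6 = 0.2834
P₀ = 0.182506 (from M/M/c formula)
C(c,a) = [a^c/(c!(1−ρ))]·P₀ = [24.17384/(720·0.7166)]·0.182506
= 0.04685·0.182506 = 0.008551

Final: 0.008551


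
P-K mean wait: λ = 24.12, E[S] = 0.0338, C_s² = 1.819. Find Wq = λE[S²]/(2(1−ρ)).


ρ = λ·E[S] = 24.12·0.0338 = 0.8153
E[S²] = E[S]²(1+C_s²) = 0.0338²·(1+1.819) = 0.003221
Wq = λ·E[S²]/(2(1−ρ)) = 24.12·0.003221/(2·0.1847) = 0.21024 hr

Final: 0.21024 hr


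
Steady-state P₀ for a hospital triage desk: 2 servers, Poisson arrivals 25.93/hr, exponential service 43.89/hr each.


a = λ/μ = 25.93/43.89 = 0.5908; ρ = a/c = 0.2954
Σ_{k=0}^{1} a^k/k! (terms k=0..1) = 1.00000 + 0.59080 = 1.59080
Tail: a^2/(2!(1−ρ)) = 0.34904/(2·0.7046) = 0.24769
P₀ = 1/(1.59080 + 0.24769) = 1/1.83848 = 0.543928

Final: 0.543928


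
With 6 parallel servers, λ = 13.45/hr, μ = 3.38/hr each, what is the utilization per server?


ρ = λ/(cμ) = 13.45/(6·3.38) = 13.45/20.28 = 0.6632

Final: 0.6632


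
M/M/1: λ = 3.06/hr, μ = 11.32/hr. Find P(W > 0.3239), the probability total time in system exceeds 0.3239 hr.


W ~ Exponential(μ−λ) for M/M/1.
μ − λ = 11.32 − 3.06 = 8.2600
P(W > t) = e^{−(μ−λ)t} = e^{−2.6754} = 0.068878

Final: 0.068878


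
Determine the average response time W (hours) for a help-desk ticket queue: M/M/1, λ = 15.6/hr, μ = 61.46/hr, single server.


W = 1/(μ−λ) = 1/(61.46 − 15.6) = 1/45.86 = 0.02181 hr

Final: 0.02181 hr


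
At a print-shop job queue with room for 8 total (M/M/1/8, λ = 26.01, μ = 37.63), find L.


ρ = 26.01/37.63 = 0.6912
L = ρ[1 − (K+1)ρ^K + Kρ^(K+1)] / [(1−ρ)(1−ρ^(K+1))]
Numerator: 0.6912·(1 − 9·0.052101 + 8·0.036013) = 0.566227
Denominator: (0.3088)·(0.963987) = 0.297676
L = 0.566227/0.297676 = 1.9022

Final: 1.9022


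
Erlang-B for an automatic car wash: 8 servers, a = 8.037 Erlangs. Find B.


B(c,a) = (a^c/c!) / Σ_{k=0}^{c} a^k/k!
a^8/8! = 431.748884
Σ terms (k=0..8): 1.00000 + 8.03700 + 32.29668 + 86.52282 + 173.84597 + 279.44001 + 374.30990 + 429.76124 + 431.74888 = 1816.962510
B = 431.748884/1816.962510 = 0.237621

Final: 0.237621


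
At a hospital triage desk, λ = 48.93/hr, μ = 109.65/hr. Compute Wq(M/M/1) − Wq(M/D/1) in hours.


ρ = 48.93/109.65 = 0.4462
Wq(M/M/1) = ρ/(μ−λ) = 0.4462/60.72 = 0.007349 hr
Wq(M/D/1) = ρ/(2(μ−λ)) = 0.003675 hr
Savings = 0.007349 − 0.003675 = 0.003675 hr

Final: 0.003675 hr


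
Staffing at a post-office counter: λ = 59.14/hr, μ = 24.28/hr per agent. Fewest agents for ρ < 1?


Stability requires cμ > λ ⇔ c > λ/μ.
λ/μ = 59.14/24.28 = 2.4357
Minimum integer c = ⌊2.4357⌋ + 1 = 3
Check: 3·24.28 = 72.84 > 59.14, while 2·24.28 = 48.56 ≤ 59.14

Final: 3 servers


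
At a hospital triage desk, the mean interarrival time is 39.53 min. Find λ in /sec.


λ = 1/(interarrival time) in consistent units.
1 second = 0.0166667 min, so λ = 0.0166667/39.53 = 0.0004216 per second

Final: 0.0004216 /sec


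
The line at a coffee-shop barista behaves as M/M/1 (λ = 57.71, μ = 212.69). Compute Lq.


ρ = 57.71/212.69 = 0.2713
Lq = ρ²/(1−ρ) = 0.07362/0.7287 = 0.1010

Final: 0.1010


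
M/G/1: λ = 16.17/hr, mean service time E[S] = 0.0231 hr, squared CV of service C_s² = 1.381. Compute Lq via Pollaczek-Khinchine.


ρ = λ·E[S] = 16.17·0.0231 = 0.3735
Lq = ρ²(1+C_s²)/(2(1−ρ)) = 0.1395·(1+1.381)/(2·0.6265)
= 0.1395·2.3810/1.2529 = 0.26514

Final: 0.26514


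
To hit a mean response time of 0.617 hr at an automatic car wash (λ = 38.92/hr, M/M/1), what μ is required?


W = 1/(μ−λ) ⇒ μ − λ = 1/W = 1/0.617 = 1.6207
μ = λ + 1/W = 38.92 + 1.6207 = 40.5407 per hr

Final: 40.5407 /hr


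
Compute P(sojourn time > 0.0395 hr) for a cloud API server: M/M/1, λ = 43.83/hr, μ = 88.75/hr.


W ~ Exponential(μ−λ) for M/M/1.
μ − λ = 88.75 − 43.83 = 44.9200
P(W > t) = e^{−(μ−λ)t} = e^{−1.7743} = 0.169595

Final: 0.169595


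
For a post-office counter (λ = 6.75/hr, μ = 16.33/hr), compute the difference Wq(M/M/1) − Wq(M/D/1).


ρ = 6.75/16.33 = 0.4133
Wq(M/M/1) = ρ/(μ−λ) = 0.4133/9.58 = 0.04315 hr
Wq(M/D/1) = ρ/(2(μ−λ)) = 0.02157 hr
Savings = 0.04315 − 0.02157 = 0.02157 hr

Final: 0.02157 hr


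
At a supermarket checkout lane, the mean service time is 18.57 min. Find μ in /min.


μ = 1/(service time) in consistent units.
1 minute = 1 min, so μ = 1/18.57 = 0.05385 per minute

Final: 0.05385 /min


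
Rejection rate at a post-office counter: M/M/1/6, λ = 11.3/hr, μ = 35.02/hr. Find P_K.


ρ = λ/μ = 11.3/35.02 = 0.3227
P_K = (1−ρ)ρ^K/(1−ρ^(K+1)) = (0.6773·0.001129)/(1 − 0.0003642)
= 0.0007645/0.999636 = 0.0007648

Final: 0.0007648


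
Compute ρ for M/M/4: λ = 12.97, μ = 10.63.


ρ = λ/(cμ) = 12.97/(4·10.63) = 12.97/42.52 = 0.3050

Final: 0.3050


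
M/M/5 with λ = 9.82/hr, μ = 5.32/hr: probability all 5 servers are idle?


a = λ/μ = 9.82/5.32 = 1.8459; ρ = a/c = 0.3692
Σ_{k=0}^{4} a^k/k! (terms k=0..4) = 1.00000 + 1.84586 + 1.70361 + 1.04821 + 0.48371 = 6.08140
Tail: a^5/(5!(1−ρ)) = 21.42887/(120·0.6308) = 0.28308
P₀ = 1/(6.08140 + 0.28308) = 1/6.36448 = 0.157122

Final: 0.157122


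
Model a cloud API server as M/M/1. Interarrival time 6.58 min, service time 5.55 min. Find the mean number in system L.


λ = 60/6.58 = 9.1185 /hr
μ = 60/5.55 = 10.8108 /hr
ρ = λ/μ = 9.1185/10.8108 = 0.8435
L = ρ/(1−ρ) = 0.8435/0.1565 = 5.3883

Final: 5.3883


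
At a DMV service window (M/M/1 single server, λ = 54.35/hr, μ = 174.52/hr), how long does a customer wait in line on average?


ρ = 54.35/174.52 = 0.3114
Wq = ρ/(μ−λ) = 0.3114/(174.52 − 54.35) = 0.3114/120.17 = 0.002592 hr

Final: 0.002592 hr


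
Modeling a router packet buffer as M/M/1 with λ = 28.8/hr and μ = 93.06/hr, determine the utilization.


ρ = λ/μ = 28.8/93.06 = 0.3095

Final: 0.3095


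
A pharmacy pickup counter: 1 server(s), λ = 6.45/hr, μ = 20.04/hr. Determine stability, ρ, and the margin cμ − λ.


Total capacity cμ = 1·20.04 = 20.04/hr
ρ = λ/(cμ) = 6.45/20.04 = 0.3219
Stable ⇔ ρ < 1: YES
Spare capacity = cμ − λ = 20.04 − 6.45 = 13.59/hr

Final: ρ = 0.3219; stable; margin = 13.59/hr


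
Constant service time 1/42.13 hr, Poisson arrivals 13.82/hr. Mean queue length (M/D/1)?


ρ = 13.82/42.13 = 0.3280
M/D/1: Lq = ρ²/(2(1−ρ)) = 0.1076/(2·0.6720) = 0.08007

Final: 0.08007


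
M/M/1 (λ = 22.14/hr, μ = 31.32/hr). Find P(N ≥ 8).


ρ = 22.14/31.32 = 0.7069
P(N ≥ n) = ρ^n = 0.7069^8 = 0.062351

Final: 0.062351


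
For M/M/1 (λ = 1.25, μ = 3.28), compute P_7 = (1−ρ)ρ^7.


ρ = 1.25/3.28 = 0.3811
P_n = (1−ρ)·ρ^n = (1 − 0.3811)·0.3811^7 = 0.6189·0.001167 = 0.0007226

Final: 0.0007226


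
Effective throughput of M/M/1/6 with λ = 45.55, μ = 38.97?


ρ = 1.1688; P_K = (1−ρ)ρ^6/(1−ρ^7) = 0.217392
λ_eff = λ(1 − P_K) = 45.55·(1 − 0.217392) = 45.55·0.782608 = 35.6478 /hr

Final: 35.6478 /hr


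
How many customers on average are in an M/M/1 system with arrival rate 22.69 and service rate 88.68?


ρ = λ/μ = 22.69/88.68 = 0.2559
L = ρ/(1−ρ) = 0.2559/(1 − 0.2559) = 0.2559/0.7441 = 0.3438

Final: 0.3438


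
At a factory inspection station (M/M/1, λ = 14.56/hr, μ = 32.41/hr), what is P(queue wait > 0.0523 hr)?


ρ = 14.56/32.41 = 0.4492
P(Wq > t) = ρ·e^{−(μ−λ)t} = 0.4492·e^{−0.9336}
= 0.4492·0.393154 = 0.176622

Final: 0.176622


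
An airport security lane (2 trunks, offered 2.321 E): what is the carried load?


B(2,2.321) = 0.447836 (Erlang-B)
Carried load = a(1 − B) = 2.321·(1 − 0.447836) = 2.321·0.552164 = 1.2816 E

Final: 1.2816 Erlangs


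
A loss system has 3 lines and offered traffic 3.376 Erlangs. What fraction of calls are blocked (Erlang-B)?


B(c,a) = (a^c/c!) / Σ_{k=0}^{c} a^k/k!
a^3/3! = 6.412924
Σ terms (k=0..3): 1.00000 + 3.37600 + 5.69869 + 6.41292 = 16.487612
B = 6.412924/16.487612 = 0.388954

Final: 0.388954


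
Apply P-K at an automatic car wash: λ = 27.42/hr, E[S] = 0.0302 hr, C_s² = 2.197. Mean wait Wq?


ρ = λ·E[S] = 27.42·0.0302 = 0.8281
E[S²] = E[S]²(1+C_s²) = 0.0302²·(1+2.197) = 0.002916
Wq = λ·E[S²]/(2(1−ρ)) = 27.42·0.002916/(2·0.1719) = 0.23253 hr

Final: 0.23253 hr


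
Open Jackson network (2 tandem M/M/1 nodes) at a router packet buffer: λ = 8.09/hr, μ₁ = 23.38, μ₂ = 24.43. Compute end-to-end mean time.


Each node sees arrival rate λ = 8.09/hr (tandem ⇒ throughput preserved).
W₁ = 1/(μ₁−λ) = 1/(23.38−8.09) = 0.06540 hr
W₂ = 1/(μ₂−λ) = 1/(24.43−8.09) = 0.06120 hr
W_total = W₁ + W₂ = 0.06540 + 0.06120 = 0.12660 hr

Final: 0.12660 hr


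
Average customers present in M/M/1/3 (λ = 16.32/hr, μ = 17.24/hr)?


ρ = 16.32/17.24 = 0.9466
L = ρ[1 − (K+1)ρ^K + Kρ^(K+1)] / [(1−ρ)(1−ρ^(K+1))]
Numerator: 0.9466·(1 − 4·0.848298 + 3·0.803030) = 0.015047
Denominator: (0.05336)·(0.196970) = 0.010511
L = 0.015047/0.010511 = 1.4315

Final: 1.4315


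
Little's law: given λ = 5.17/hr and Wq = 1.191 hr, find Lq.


Lq = λWq = 5.17·1.191 = 6.1575

Final: 6.1575


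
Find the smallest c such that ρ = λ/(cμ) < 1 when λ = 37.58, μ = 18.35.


Stability requires cμ > λ ⇔ c > λ/μ.
λ/μ = 37.58/18.35 = 2.0480
Minimum integer c = ⌊2.0480⌋ + 1 = 3
Check: 3·18.35 = 55.05 > 37.58, while 2·18.35 = 36.70 ≤ 37.58

Final: 3 servers


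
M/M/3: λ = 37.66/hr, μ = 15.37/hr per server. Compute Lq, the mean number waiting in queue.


a = λ/μ = 2.4502; ρ = a/3 = 0.8167
P₀ = 0.050427
Lq = P₀·a^c·ρ / (c!·(1−ρ)²) = 0.050427·14.71023·0.8167/(6·0.03358)
= 3.00674

Final: 3.00674


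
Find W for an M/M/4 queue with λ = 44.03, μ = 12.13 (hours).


a = 3.6298; ρ = 0.9075; P₀ = 0.010272
Lq = P₀·a^c·ρ/(c!(1−ρ)²) = 7.87341
Wq = Lq/λ = 7.87341/44.03 = 0.17882 hr
W = Wq + 1/μ = 0.17882 + 0.08244 = 0.26126 hr

Final: 0.26126 hr


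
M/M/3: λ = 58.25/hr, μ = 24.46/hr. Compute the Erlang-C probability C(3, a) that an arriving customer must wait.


a = λ/μ = 2.3814; ρ = a/3 = 0.7938
P₀ = 0.058363 (from M/M/c formula)
C(c,a) = [a^c/(c!(1−ρ))]·P₀ = [13.50574/(6·0.2062)]·0.058363
= 10.91707·0.058363 = 0.637153

Final: 0.637153


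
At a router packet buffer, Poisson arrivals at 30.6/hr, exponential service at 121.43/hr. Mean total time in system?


W = 1/(μ−λ) = 1/(121.43 − 30.6) = 1/90.83 = 0.01101 hr

Final: 0.01101 hr


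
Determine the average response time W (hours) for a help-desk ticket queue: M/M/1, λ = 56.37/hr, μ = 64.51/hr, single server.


W = 1/(μ−λ) = 1/(64.51 − 56.37) = 1/8.14 = 0.1229 hr

Final: 0.1229 hr


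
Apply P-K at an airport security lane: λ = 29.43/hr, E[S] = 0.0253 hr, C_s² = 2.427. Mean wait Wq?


ρ = λ·E[S] = 29.43·0.0253 = 0.7446
E[S²] = E[S]²(1+C_s²) = 0.0253²·(1+2.427) = 0.002194
Wq = λ·E[S²]/(2(1−ρ)) = 29.43·0.002194/(2·0.2554) = 0.12637 hr

Final: 0.12637 hr


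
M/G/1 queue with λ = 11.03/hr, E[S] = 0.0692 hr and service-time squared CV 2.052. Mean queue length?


ρ = λ·E[S] = 11.03·0.0692 = 0.7633
Lq = ρ²(1+C_s²)/(2(1−ρ)) = 0.5826·(1+2.052)/(2·0.2367)
= 0.5826·3.0520/0.4734 = 3.75557

Final: 3.75557


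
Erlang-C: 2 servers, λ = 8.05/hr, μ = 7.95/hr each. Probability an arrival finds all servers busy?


a = λ/μ = 1.0126; ρ = a/2 = 0.5063
P₀ = 0.327766 (from M/M/c formula)
C(c,a) = [a^c/(c!(1−ρ))]·P₀ = [1.02532/(2·0.4937)]·0.327766
= 1.03838·0.327766 = 0.340345

Final: 0.340345


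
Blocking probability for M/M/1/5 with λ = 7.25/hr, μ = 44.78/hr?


ρ = λ/μ = 7.25/44.78 = 0.1619
P_K = (1−ρ)ρ^K/(1−ρ^(K+1)) = (0.8381·0.0001112)/(1 − 0.00001801)
= 0.00009323/0.999982 = 0.00009323

Final: 0.00009323


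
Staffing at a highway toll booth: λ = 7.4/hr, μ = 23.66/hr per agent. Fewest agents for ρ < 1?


Stability requires cμ > λ ⇔ c > λ/μ.
λ/μ = 7.4/23.66 = 0.3128
Minimum integer c = ⌊0.3128⌋ + 1 = 1
Check: 1·23.66 = 23.66 > 7.4, while 0·23.66 = 0.00 ≤ 7.4

Final: 1 servers


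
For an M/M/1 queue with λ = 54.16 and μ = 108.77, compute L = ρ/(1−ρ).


ρ = λ/μ = 54.16/108.77 = 0.4979
L = ρ/(1−ρ) = 0.4979/(1 − 0.4979) = 0.4979/0.5021 = 0.9918

Final: 0.9918


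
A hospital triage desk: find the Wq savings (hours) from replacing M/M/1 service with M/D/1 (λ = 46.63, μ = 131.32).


ρ = 46.63/131.32 = 0.3551
Wq(M/M/1) = ρ/(μ−λ) = 0.3551/84.69 = 0.004193 hr
Wq(M/D/1) = ρ/(2(μ−λ)) = 0.002096 hr
Savings = 0.004193 − 0.002096 = 0.002096 hr

Final: 0.002096 hr


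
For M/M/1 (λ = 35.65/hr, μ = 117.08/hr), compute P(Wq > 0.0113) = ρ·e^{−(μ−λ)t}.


ρ = 35.65/117.08 = 0.3045
P(Wq > t) = ρ·e^{−(μ−λ)t} = 0.3045·e^{−0.9202}
= 0.3045·0.398456 = 0.121327

Final: 0.121327


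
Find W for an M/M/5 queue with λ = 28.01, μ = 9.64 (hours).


a = 2.9056; ρ = 0.5811; P₀ = 0.051799
Lq = P₀·a^c·ρ/(c!(1−ρ)²) = 0.29608
Wq = Lq/λ = 0.29608/28.01 = 0.01057 hr
W = Wq + 1/μ = 0.01057 + 0.10373 = 0.11430 hr

Final: 0.11430 hr


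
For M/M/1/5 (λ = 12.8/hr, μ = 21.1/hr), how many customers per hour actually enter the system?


ρ = 0.6066; P_K = (1−ρ)ρ^5/(1−ρ^6) = 0.034012
λ_eff = λ(1 − P_K) = 12.8·(1 − 0.034012) = 12.8·0.965988 = 12.3646 /hr

Final: 12.3646 /hr


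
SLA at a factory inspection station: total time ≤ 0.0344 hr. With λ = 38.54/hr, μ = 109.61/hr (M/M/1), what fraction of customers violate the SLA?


W ~ Exponential(μ−λ) for M/M/1.
μ − λ = 109.61 − 38.54 = 71.0700
P(W > t) = e^{−(μ−λ)t} = e^{−2.4448} = 0.086743

Final: 0.086743


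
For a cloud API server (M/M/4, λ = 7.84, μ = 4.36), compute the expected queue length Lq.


a = λ/μ = 1.7982; ρ = a/4 = 0.4495
P₀ = 0.161936
Lq = P₀·a^c·ρ / (c!·(1−ρ)²) = 0.161936·10.45486·0.4495/(24·0.30300)
= 0.10466

Final: 0.10466


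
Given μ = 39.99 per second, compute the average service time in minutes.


Mean service time = 1/μ = 1/39.99 second = 0.02501 second
In minutes: 0.02501 × 0.0166667 = 0.0004168 min

Final: 0.0004168 min


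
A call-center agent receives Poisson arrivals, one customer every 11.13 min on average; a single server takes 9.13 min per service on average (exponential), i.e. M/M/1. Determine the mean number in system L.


λ = 60/11.13 = 5.3908 /hr
μ = 60/9.13 = 6.5717 /hr
ρ = λ/μ = 5.3908/6.5717 = 0.8203
L = ρ/(1−ρ) = 0.8203/0.1797 = 4.5650

Final: 4.5650


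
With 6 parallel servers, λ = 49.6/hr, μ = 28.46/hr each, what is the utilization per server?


ρ = λ/(cμ) = 49.6/(6·28.46) = 49.6/170.76 = 0.2905

Final: 0.2905


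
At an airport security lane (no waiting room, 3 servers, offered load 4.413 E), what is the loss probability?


B(c,a) = (a^c/c!) / Σ_{k=0}^{c} a^k/k!
a^3/3! = 14.323545
Σ terms (k=0..3): 1.00000 + 4.41300 + 9.73728 + 14.32355 = 29.473830
B = 14.323545/29.473830 = 0.485975

Final: 0.485975


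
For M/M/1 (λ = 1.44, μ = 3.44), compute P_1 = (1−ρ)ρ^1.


ρ = 1.44/3.44 = 0.4186
P_n = (1−ρ)·ρ^n = (1 − 0.4186)·0.4186^1 = 0.5814·0.418605 = 0.243375

Final: 0.243375


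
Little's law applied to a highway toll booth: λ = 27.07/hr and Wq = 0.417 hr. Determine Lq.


Lq = λWq = 27.07·0.417 = 11.2882

Final: 11.2882


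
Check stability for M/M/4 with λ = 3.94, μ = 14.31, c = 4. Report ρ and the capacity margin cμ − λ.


Total capacity cμ = 4·14.31 = 57.24/hr
ρ = λ/(cμ) = 3.94/57.24 = 0.06883
Stable ⇔ ρ < 1: YES
Spare capacity = cμ − λ = 57.24 − 3.94 = 53.30/hr

Final: ρ = 0.06883; stable; margin = 53.30/hr


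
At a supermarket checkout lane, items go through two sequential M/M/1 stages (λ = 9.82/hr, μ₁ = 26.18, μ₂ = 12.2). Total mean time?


Each node sees arrival rate λ = 9.82/hr (tandem ⇒ throughput preserved).
W₁ = 1/(μ₁−λ) = 1/(26.18−9.82) = 0.06112 hr
W₂ = 1/(μ₂−λ) = 1/(12.2−9.82) = 0.42017 hr
W_total = W₁ + W₂ = 0.06112 + 0.42017 = 0.48129 hr

Final: 0.48129 hr


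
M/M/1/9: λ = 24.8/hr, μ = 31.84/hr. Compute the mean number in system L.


ρ = 24.8/31.84 = 0.7789
L = ρ[1 − (K+1)ρ^K + Kρ^(K+1)] / [(1−ρ)(1−ρ^(K+1))]
Numerator: 0.7789·(1 − 10·0.105513 + 9·0.082184) = 0.533169
Denominator: (0.2211)·(0.917816) = 0.202934
L = 0.533169/0.202934 = 2.6273

Final: 2.6273


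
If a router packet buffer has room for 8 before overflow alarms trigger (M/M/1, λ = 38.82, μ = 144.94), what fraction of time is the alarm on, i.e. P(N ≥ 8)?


ρ = 38.82/144.94 = 0.2678
P(N ≥ n) = ρ^n = 0.2678^8 = 0.00002648

Final: 0.00002648


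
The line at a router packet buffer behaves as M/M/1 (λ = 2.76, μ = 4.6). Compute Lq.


ρ = 2.76/4.6 = 0.6000
Lq = ρ²/(1−ρ) = 0.3600/0.4000 = 0.9000

Final: 0.9000


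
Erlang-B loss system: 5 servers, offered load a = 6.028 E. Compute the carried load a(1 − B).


B(5,6.028) = 0.362351 (Erlang-B)
Carried load = a(1 − B) = 6.028·(1 − 0.362351) = 6.028·0.637649 = 3.8437 E

Final: 3.8437 Erlangs


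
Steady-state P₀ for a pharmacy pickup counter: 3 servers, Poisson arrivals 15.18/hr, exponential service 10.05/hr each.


a = λ/μ = 15.18/10.05 = 1.5104; ρ = a/c = 0.5035
Σ_{k=0}^{2} a^k/k! (terms k=0..2) = 1.00000 + 1.51045 + 1.14073 = 3.65117
Tail: a^3/(3!(1−ρ)) = 3.44601/(6·0.4965) = 1.15673
P₀ = 1/(3.65117 + 1.15673) = 1/4.80790 = 0.207991

Final: 0.207991


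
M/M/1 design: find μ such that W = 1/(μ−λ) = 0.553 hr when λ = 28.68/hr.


W = 1/(μ−λ) ⇒ μ − λ = 1/W = 1/0.553 = 1.8083
μ = λ + 1/W = 28.68 + 1.8083 = 30.4883 per hr

Final: 30.4883 /hr


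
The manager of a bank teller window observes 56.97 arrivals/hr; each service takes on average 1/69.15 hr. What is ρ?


ρ = λ/μ = 56.97/69.15 = 0.8239

Final: 0.8239


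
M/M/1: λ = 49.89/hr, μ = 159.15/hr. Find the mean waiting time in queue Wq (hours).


ρ = 49.89/159.15 = 0.3135
Wq = ρ/(μ−λ) = 0.3135/(159.15 − 49.89) = 0.3135/109.26 = 0.002869 hr

Final: 0.002869 hr


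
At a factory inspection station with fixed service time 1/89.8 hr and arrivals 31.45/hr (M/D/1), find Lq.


ρ = 31.45/89.8 = 0.3502
M/D/1: Lq = ρ²/(2(1−ρ)) = 0.1227/(2·0.6498) = 0.09438

Final: 0.09438


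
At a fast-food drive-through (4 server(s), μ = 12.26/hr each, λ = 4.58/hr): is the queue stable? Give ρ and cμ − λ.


Total capacity cμ = 4·12.26 = 49.04/hr
ρ = λ/(cμ) = 4.58/49.04 = 0.09339
Stable ⇔ ρ < 1: YES
Spare capacity = cμ − λ = 49.04 − 4.58 = 44.46/hr

Final: ρ = 0.09339; stable; margin = 44.46/hr


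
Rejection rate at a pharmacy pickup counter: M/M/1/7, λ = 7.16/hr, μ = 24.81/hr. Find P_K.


ρ = λ/μ = 7.16/24.81 = 0.2886
P_K = (1−ρ)ρ^K/(1−ρ^(K+1)) = (0.7114·0.0001667)/(1 − 0.00004812)
= 0.0001186/0.999952 = 0.0001186

Final: 0.0001186


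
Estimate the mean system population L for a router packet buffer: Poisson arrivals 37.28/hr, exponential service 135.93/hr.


ρ = λ/μ = 37.28/135.93 = 0.2743
L = ρ/(1−ρ) = 0.2743/(1 − 0.2743) = 0.2743/0.7257 = 0.3779

Final: 0.3779


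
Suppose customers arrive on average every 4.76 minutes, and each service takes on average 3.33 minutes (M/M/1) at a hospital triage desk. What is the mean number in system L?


λ = 60/4.76 = 12.6050 /hr
μ = 60/3.33 = 18.0180 /hr
ρ = λ/μ = 12.6050/18.0180 = 0.6996
L = ρ/(1−ρ) = 0.6996/0.3004 = 2.3287

Final: 2.3287


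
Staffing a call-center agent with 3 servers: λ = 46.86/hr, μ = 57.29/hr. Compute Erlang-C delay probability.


a = λ/μ = 0.8179; ρ = a/3 = 0.2726
P₀ = 0.439010 (from M/M/c formula)
C(c,a) = [a^c/(c!(1−ρ))]·P₀ = [0.54723/(6·0.7274)]·0.439010
= 0.12539·0.439010 = 0.055049

Final: 0.055049


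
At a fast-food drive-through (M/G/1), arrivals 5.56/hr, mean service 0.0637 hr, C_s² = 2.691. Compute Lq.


ρ = λ·E[S] = 5.56·0.0637 = 0.3542
Lq = ρ²(1+C_s²)/(2(1−ρ)) = 0.1254·(1+2.691)/(2·0.6458)
= 0.1254·3.6910/1.2917 = 0.35845

Final: 0.35845


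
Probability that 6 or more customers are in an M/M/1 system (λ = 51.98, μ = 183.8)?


ρ = 51.98/183.8 = 0.2828
P(N ≥ n) = ρ^n = 0.2828^6 = 0.0005116

Final: 0.0005116


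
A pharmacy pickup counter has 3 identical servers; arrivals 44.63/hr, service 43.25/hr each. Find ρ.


ρ = λ/(cμ) = 44.63/(3·43.25) = 44.63/129.75 = 0.3440

Final: 0.3440


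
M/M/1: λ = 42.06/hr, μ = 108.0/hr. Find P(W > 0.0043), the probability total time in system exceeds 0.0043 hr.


W ~ Exponential(μ−λ) for M/M/1.
μ − λ = 108.0 − 42.06 = 65.9400
P(W > t) = e^{−(μ−λ)t} = e^{−0.2835} = 0.753111

Final: 0.753111


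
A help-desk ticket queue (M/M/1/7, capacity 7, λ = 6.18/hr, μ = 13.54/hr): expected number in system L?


ρ = 6.18/13.54 = 0.4564
L = ρ[1 − (K+1)ρ^K + Kρ^(K+1)] / [(1−ρ)(1−ρ^(K+1))]
Numerator: 0.4564·(1 − 8·0.004127 + 7·0.001883) = 0.447375
Denominator: (0.5436)·(0.998117) = 0.542551
L = 0.447375/0.542551 = 0.8246

Final: 0.8246


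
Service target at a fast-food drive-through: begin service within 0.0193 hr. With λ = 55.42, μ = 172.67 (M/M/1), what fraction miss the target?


ρ = 55.42/172.67 = 0.3210
P(Wq > t) = ρ·e^{−(μ−λ)t} = 0.3210·e^{−2.2629}
= 0.3210·0.104046 = 0.033394

Final: 0.033394


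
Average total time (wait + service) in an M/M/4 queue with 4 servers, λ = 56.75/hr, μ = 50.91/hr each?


a = 1.1147; ρ = 0.2787; P₀ = 0.327220
Lq = P₀·a^c·ρ/(c!(1−ρ)²) = 0.01128
Wq = Lq/λ = 0.01128/56.75 = 0.0001987 hr
W = Wq + 1/μ = 0.0001987 + 0.01964 = 0.01984 hr

Final: 0.01984 hr
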